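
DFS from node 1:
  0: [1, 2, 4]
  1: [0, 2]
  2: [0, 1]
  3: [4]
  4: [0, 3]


Visit 1, push [2, 0]
Visit 0, push [4, 2]
Visit 2, push []
Visit 4, push [3]
Visit 3, push []

DFS order: [1, 0, 2, 4, 3]


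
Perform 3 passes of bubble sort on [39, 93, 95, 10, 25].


Initial: [39, 93, 95, 10, 25]
Pass 1: [39, 93, 10, 25, 95] (2 swaps)
Pass 2: [39, 10, 25, 93, 95] (2 swaps)
Pass 3: [10, 25, 39, 93, 95] (2 swaps)

After 3 passes: [10, 25, 39, 93, 95]


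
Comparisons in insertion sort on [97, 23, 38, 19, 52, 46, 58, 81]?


Algorithm: insertion sort
Input: [97, 23, 38, 19, 52, 46, 58, 81]
Sorted: [19, 23, 38, 46, 52, 58, 81, 97]

15


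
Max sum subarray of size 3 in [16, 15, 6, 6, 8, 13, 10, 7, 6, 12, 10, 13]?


[0:3]: 37
[1:4]: 27
[2:5]: 20
[3:6]: 27
[4:7]: 31
[5:8]: 30
[6:9]: 23
[7:10]: 25
[8:11]: 28
[9:12]: 35

Max: 37 at [0:3]


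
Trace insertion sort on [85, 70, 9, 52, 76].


Initial: [85, 70, 9, 52, 76]
Insert 70: [70, 85, 9, 52, 76]
Insert 9: [9, 70, 85, 52, 76]
Insert 52: [9, 52, 70, 85, 76]
Insert 76: [9, 52, 70, 76, 85]

Sorted: [9, 52, 70, 76, 85]


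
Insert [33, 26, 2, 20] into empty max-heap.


Insert 33: [33]
Insert 26: [33, 26]
Insert 2: [33, 26, 2]
Insert 20: [33, 26, 2, 20]

Final heap: [33, 26, 2, 20]


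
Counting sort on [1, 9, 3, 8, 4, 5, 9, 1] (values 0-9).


Input: [1, 9, 3, 8, 4, 5, 9, 1]
Counts: [0, 2, 0, 1, 1, 1, 0, 0, 1, 2]

Sorted: [1, 1, 3, 4, 5, 8, 9, 9]


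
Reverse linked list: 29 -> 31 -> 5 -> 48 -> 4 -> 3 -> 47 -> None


Step 1: curr=29, set curr.next=prev(None) | reversed so far: 29
Step 2: curr=31, set curr.next=prev(29) | reversed so far: 31 -> 29
Step 3: curr=5, set curr.next=prev(31) | reversed so far: 5 -> 31 -> 29
Step 4: curr=48, set curr.next=prev(5) | reversed so far: 48 -> 5 -> 31 -> 29
Step 5: curr=4, set curr.next=prev(48) | reversed so far: 4 -> 48 -> 5 -> 31 -> 29
Step 6: curr=3, set curr.next=prev(4) | reversed so far: 3 -> 4 -> 48 -> 5 -> 31 -> 29
Step 7: curr=47, set curr.next=prev(3) | reversed so far: 47 -> 3 -> 4 -> 48 -> 5 -> 31 -> 29

47 -> 3 -> 4 -> 48 -> 5 -> 31 -> 29 -> None


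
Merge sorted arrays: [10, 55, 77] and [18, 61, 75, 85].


Take 10 from A
Take 18 from B
Take 55 from A
Take 61 from B
Take 75 from B
Take 77 from A

Merged: [10, 18, 55, 61, 75, 77, 85]


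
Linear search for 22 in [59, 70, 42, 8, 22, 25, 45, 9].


i=0: 59!=22
i=1: 70!=22
i=2: 42!=22
i=3: 8!=22
i=4: 22==22 found!

Found at 4, 5 comps


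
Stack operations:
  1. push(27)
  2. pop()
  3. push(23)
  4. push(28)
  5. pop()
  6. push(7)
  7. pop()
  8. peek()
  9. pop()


push(27) -> [27]
pop()->27, []
push(23) -> [23]
push(28) -> [23, 28]
pop()->28, [23]
push(7) -> [23, 7]
pop()->7, [23]
peek()->23
pop()->23, []

Final stack: []


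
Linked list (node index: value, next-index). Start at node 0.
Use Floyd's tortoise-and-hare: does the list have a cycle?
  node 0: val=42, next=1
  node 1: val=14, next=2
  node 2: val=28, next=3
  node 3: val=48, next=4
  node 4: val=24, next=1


Floyd's tortoise (slow, +1) and hare (fast, +2):
  init: slow=0, fast=0
  step 1: slow=1, fast=2
  step 2: slow=2, fast=4
  step 3: slow=3, fast=2
  step 4: slow=4, fast=4
  slow == fast at node 4: cycle detected

Cycle: yes


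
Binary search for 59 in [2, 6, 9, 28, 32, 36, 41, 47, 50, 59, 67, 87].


Step 1: lo=0, hi=11, mid=5, val=36
Step 2: lo=6, hi=11, mid=8, val=50
Step 3: lo=9, hi=11, mid=10, val=67
Step 4: lo=9, hi=9, mid=9, val=59

Found at index 9


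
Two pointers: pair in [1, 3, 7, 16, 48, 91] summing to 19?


lo=0(1)+hi=5(91)=92
lo=0(1)+hi=4(48)=49
lo=0(1)+hi=3(16)=17
lo=1(3)+hi=3(16)=19

Yes: 3+16=19


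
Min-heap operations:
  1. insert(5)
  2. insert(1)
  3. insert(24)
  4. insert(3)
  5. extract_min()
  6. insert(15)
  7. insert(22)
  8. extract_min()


insert(5) -> [5]
insert(1) -> [1, 5]
insert(24) -> [1, 5, 24]
insert(3) -> [1, 3, 24, 5]
extract_min()->1, [3, 5, 24]
insert(15) -> [3, 5, 24, 15]
insert(22) -> [3, 5, 24, 15, 22]
extract_min()->3, [5, 15, 24, 22]

Final heap: [5, 15, 24, 22]


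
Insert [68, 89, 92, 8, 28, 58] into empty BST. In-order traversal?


Insert 68: root
Insert 89: R from 68
Insert 92: R from 68 -> R from 89
Insert 8: L from 68
Insert 28: L from 68 -> R from 8
Insert 58: L from 68 -> R from 8 -> R from 28

In-order: [8, 28, 58, 68, 89, 92]


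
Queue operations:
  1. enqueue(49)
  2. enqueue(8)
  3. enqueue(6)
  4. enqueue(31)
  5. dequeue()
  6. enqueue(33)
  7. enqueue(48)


enqueue(49) -> [49]
enqueue(8) -> [49, 8]
enqueue(6) -> [49, 8, 6]
enqueue(31) -> [49, 8, 6, 31]
dequeue()->49, [8, 6, 31]
enqueue(33) -> [8, 6, 31, 33]
enqueue(48) -> [8, 6, 31, 33, 48]

Final queue: [8, 6, 31, 33, 48]


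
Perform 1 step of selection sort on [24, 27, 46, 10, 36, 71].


Initial: [24, 27, 46, 10, 36, 71]
Step 1: min=10 at 3
  Swap: [10, 27, 46, 24, 36, 71]

After 1 step: [10, 27, 46, 24, 36, 71]


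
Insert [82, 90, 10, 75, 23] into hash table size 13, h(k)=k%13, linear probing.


Insert 82: h=4 -> slot 4
Insert 90: h=12 -> slot 12
Insert 10: h=10 -> slot 10
Insert 75: h=10, 1 probes -> slot 11
Insert 23: h=10, 3 probes -> slot 0

Table: [23, None, None, None, 82, None, None, None, None, None, 10, 75, 90]


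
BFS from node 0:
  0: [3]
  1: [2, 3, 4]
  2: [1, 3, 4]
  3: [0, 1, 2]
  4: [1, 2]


Visit 0, enqueue [3]
Visit 3, enqueue [1, 2]
Visit 1, enqueue [4]
Visit 2, enqueue []
Visit 4, enqueue []

BFS order: [0, 3, 1, 2, 4]


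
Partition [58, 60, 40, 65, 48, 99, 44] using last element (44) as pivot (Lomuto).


Pivot: 44
  40 <= 44: swap -> [40, 60, 58, 65, 48, 99, 44]
Place pivot at 1: [40, 44, 58, 65, 48, 99, 60]

Partitioned: [40, 44, 58, 65, 48, 99, 60]


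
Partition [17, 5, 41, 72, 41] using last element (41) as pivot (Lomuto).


Pivot: 41
  17 <= 41: advance i (no swap)
  5 <= 41: advance i (no swap)
  41 <= 41: advance i (no swap)
Place pivot at 3: [17, 5, 41, 41, 72]

Partitioned: [17, 5, 41, 41, 72]


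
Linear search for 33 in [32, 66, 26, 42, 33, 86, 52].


i=0: 32!=33
i=1: 66!=33
i=2: 26!=33
i=3: 42!=33
i=4: 33==33 found!

Found at 4, 5 comps


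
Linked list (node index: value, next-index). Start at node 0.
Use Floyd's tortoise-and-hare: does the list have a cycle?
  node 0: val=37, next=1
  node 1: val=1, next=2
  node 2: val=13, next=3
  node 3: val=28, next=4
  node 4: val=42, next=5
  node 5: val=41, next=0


Floyd's tortoise (slow, +1) and hare (fast, +2):
  init: slow=0, fast=0
  step 1: slow=1, fast=2
  step 2: slow=2, fast=4
  step 3: slow=3, fast=0
  step 4: slow=4, fast=2
  step 5: slow=5, fast=4
  step 6: slow=0, fast=0
  slow == fast at node 0: cycle detected

Cycle: yes


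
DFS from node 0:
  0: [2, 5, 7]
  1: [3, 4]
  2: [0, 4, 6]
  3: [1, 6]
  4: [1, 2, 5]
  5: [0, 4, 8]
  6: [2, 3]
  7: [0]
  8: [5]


Visit 0, push [7, 5, 2]
Visit 2, push [6, 4]
Visit 4, push [5, 1]
Visit 1, push [3]
Visit 3, push [6]
Visit 6, push []
Visit 5, push [8]
Visit 8, push []
Visit 7, push []

DFS order: [0, 2, 4, 1, 3, 6, 5, 8, 7]


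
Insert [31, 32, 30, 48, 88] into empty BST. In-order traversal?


Insert 31: root
Insert 32: R from 31
Insert 30: L from 31
Insert 48: R from 31 -> R from 32
Insert 88: R from 31 -> R from 32 -> R from 48

In-order: [30, 31, 32, 48, 88]


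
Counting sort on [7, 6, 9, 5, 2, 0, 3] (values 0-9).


Input: [7, 6, 9, 5, 2, 0, 3]
Counts: [1, 0, 1, 1, 0, 1, 1, 1, 0, 1]

Sorted: [0, 2, 3, 5, 6, 7, 9]


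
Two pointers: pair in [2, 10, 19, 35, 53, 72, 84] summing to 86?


lo=0(2)+hi=6(84)=86

Yes: 2+84=86


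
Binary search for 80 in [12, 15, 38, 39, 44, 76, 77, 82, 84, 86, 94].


Step 1: lo=0, hi=10, mid=5, val=76
Step 2: lo=6, hi=10, mid=8, val=84
Step 3: lo=6, hi=7, mid=6, val=77
Step 4: lo=7, hi=7, mid=7, val=82

Not found


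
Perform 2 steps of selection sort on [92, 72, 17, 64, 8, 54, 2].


Initial: [92, 72, 17, 64, 8, 54, 2]
Step 1: min=2 at 6
  Swap: [2, 72, 17, 64, 8, 54, 92]
Step 2: min=8 at 4
  Swap: [2, 8, 17, 64, 72, 54, 92]

After 2 steps: [2, 8, 17, 64, 72, 54, 92]


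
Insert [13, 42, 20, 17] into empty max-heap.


Insert 13: [13]
Insert 42: [42, 13]
Insert 20: [42, 13, 20]
Insert 17: [42, 17, 20, 13]

Final heap: [42, 17, 20, 13]


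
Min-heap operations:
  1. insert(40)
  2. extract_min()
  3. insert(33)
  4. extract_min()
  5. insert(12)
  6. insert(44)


insert(40) -> [40]
extract_min()->40, []
insert(33) -> [33]
extract_min()->33, []
insert(12) -> [12]
insert(44) -> [12, 44]

Final heap: [12, 44]


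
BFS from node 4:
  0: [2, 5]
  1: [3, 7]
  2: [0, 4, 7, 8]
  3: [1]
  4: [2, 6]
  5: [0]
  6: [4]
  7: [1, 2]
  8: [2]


Visit 4, enqueue [2, 6]
Visit 2, enqueue [0, 7, 8]
Visit 6, enqueue []
Visit 0, enqueue [5]
Visit 7, enqueue [1]
Visit 8, enqueue []
Visit 5, enqueue []
Visit 1, enqueue [3]
Visit 3, enqueue []

BFS order: [4, 2, 6, 0, 7, 8, 5, 1, 3]


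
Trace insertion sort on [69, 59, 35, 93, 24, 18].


Initial: [69, 59, 35, 93, 24, 18]
Insert 59: [59, 69, 35, 93, 24, 18]
Insert 35: [35, 59, 69, 93, 24, 18]
Insert 93: [35, 59, 69, 93, 24, 18]
Insert 24: [24, 35, 59, 69, 93, 18]
Insert 18: [18, 24, 35, 59, 69, 93]

Sorted: [18, 24, 35, 59, 69, 93]


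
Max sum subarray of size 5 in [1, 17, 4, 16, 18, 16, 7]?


[0:5]: 56
[1:6]: 71
[2:7]: 61

Max: 71 at [1:6]


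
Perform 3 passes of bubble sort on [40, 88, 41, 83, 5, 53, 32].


Initial: [40, 88, 41, 83, 5, 53, 32]
Pass 1: [40, 41, 83, 5, 53, 32, 88] (5 swaps)
Pass 2: [40, 41, 5, 53, 32, 83, 88] (3 swaps)
Pass 3: [40, 5, 41, 32, 53, 83, 88] (2 swaps)

After 3 passes: [40, 5, 41, 32, 53, 83, 88]


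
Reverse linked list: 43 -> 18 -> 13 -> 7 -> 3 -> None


Step 1: curr=43, set curr.next=prev(None) | reversed so far: 43
Step 2: curr=18, set curr.next=prev(43) | reversed so far: 18 -> 43
Step 3: curr=13, set curr.next=prev(18) | reversed so far: 13 -> 18 -> 43
Step 4: curr=7, set curr.next=prev(13) | reversed so far: 7 -> 13 -> 18 -> 43
Step 5: curr=3, set curr.next=prev(7) | reversed so far: 3 -> 7 -> 13 -> 18 -> 43

3 -> 7 -> 13 -> 18 -> 43 -> None


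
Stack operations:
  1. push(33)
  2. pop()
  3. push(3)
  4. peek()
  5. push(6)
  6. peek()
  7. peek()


push(33) -> [33]
pop()->33, []
push(3) -> [3]
peek()->3
push(6) -> [3, 6]
peek()->6
peek()->6

Final stack: [3, 6]


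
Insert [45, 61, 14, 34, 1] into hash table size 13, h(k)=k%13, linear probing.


Insert 45: h=6 -> slot 6
Insert 61: h=9 -> slot 9
Insert 14: h=1 -> slot 1
Insert 34: h=8 -> slot 8
Insert 1: h=1, 1 probes -> slot 2

Table: [None, 14, 1, None, None, None, 45, None, 34, 61, None, None, None]


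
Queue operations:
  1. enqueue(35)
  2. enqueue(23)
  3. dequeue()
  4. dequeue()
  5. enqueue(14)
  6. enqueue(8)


enqueue(35) -> [35]
enqueue(23) -> [35, 23]
dequeue()->35, [23]
dequeue()->23, []
enqueue(14) -> [14]
enqueue(8) -> [14, 8]

Final queue: [14, 8]


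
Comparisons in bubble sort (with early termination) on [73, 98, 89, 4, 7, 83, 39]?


Algorithm: bubble sort (with early termination)
Input: [73, 98, 89, 4, 7, 83, 39]
Sorted: [4, 7, 39, 73, 83, 89, 98]

20


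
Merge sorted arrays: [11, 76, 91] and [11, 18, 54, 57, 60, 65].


Take 11 from A
Take 11 from B
Take 18 from B
Take 54 from B
Take 57 from B
Take 60 from B
Take 65 from B

Merged: [11, 11, 18, 54, 57, 60, 65, 76, 91]


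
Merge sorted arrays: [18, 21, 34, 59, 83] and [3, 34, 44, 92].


Take 3 from B
Take 18 from A
Take 21 from A
Take 34 from A
Take 34 from B
Take 44 from B
Take 59 from A
Take 83 from A

Merged: [3, 18, 21, 34, 34, 44, 59, 83, 92]


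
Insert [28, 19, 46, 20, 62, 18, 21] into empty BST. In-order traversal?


Insert 28: root
Insert 19: L from 28
Insert 46: R from 28
Insert 20: L from 28 -> R from 19
Insert 62: R from 28 -> R from 46
Insert 18: L from 28 -> L from 19
Insert 21: L from 28 -> R from 19 -> R from 20

In-order: [18, 19, 20, 21, 28, 46, 62]


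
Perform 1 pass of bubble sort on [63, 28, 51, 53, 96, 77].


Initial: [63, 28, 51, 53, 96, 77]
Pass 1: [28, 51, 53, 63, 77, 96] (4 swaps)

After 1 pass: [28, 51, 53, 63, 77, 96]


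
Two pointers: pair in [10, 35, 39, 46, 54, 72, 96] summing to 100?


lo=0(10)+hi=6(96)=106
lo=0(10)+hi=5(72)=82
lo=1(35)+hi=5(72)=107
lo=1(35)+hi=4(54)=89
lo=2(39)+hi=4(54)=93
lo=3(46)+hi=4(54)=100

Yes: 46+54=100


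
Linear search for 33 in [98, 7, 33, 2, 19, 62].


i=0: 98!=33
i=1: 7!=33
i=2: 33==33 found!

Found at 2, 3 comps


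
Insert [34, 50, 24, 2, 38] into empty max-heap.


Insert 34: [34]
Insert 50: [50, 34]
Insert 24: [50, 34, 24]
Insert 2: [50, 34, 24, 2]
Insert 38: [50, 38, 24, 2, 34]

Final heap: [50, 38, 24, 2, 34]


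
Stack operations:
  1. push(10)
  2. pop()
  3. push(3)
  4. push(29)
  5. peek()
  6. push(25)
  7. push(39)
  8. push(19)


push(10) -> [10]
pop()->10, []
push(3) -> [3]
push(29) -> [3, 29]
peek()->29
push(25) -> [3, 29, 25]
push(39) -> [3, 29, 25, 39]
push(19) -> [3, 29, 25, 39, 19]

Final stack: [3, 29, 25, 39, 19]


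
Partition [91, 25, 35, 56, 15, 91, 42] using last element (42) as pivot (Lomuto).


Pivot: 42
  25 <= 42: swap -> [25, 91, 35, 56, 15, 91, 42]
  35 <= 42: swap -> [25, 35, 91, 56, 15, 91, 42]
  15 <= 42: swap -> [25, 35, 15, 56, 91, 91, 42]
Place pivot at 3: [25, 35, 15, 42, 91, 91, 56]

Partitioned: [25, 35, 15, 42, 91, 91, 56]


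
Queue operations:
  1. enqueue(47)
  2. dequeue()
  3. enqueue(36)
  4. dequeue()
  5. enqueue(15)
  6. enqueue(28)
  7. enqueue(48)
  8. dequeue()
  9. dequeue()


enqueue(47) -> [47]
dequeue()->47, []
enqueue(36) -> [36]
dequeue()->36, []
enqueue(15) -> [15]
enqueue(28) -> [15, 28]
enqueue(48) -> [15, 28, 48]
dequeue()->15, [28, 48]
dequeue()->28, [48]

Final queue: [48]


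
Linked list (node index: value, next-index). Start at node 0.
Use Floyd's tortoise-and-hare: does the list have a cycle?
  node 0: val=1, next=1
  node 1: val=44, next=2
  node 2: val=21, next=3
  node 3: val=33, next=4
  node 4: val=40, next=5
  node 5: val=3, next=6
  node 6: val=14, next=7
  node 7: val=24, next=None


Floyd's tortoise (slow, +1) and hare (fast, +2):
  init: slow=0, fast=0
  step 1: slow=1, fast=2
  step 2: slow=2, fast=4
  step 3: slow=3, fast=6
  step 4: fast 6->7->None, no cycle

Cycle: no


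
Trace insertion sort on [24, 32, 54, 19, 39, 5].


Initial: [24, 32, 54, 19, 39, 5]
Insert 32: [24, 32, 54, 19, 39, 5]
Insert 54: [24, 32, 54, 19, 39, 5]
Insert 19: [19, 24, 32, 54, 39, 5]
Insert 39: [19, 24, 32, 39, 54, 5]
Insert 5: [5, 19, 24, 32, 39, 54]

Sorted: [5, 19, 24, 32, 39, 54]


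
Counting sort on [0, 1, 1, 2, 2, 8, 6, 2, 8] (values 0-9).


Input: [0, 1, 1, 2, 2, 8, 6, 2, 8]
Counts: [1, 2, 3, 0, 0, 0, 1, 0, 2, 0]

Sorted: [0, 1, 1, 2, 2, 2, 6, 8, 8]


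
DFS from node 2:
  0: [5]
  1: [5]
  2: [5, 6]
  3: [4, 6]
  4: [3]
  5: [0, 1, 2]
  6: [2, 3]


Visit 2, push [6, 5]
Visit 5, push [1, 0]
Visit 0, push []
Visit 1, push []
Visit 6, push [3]
Visit 3, push [4]
Visit 4, push []

DFS order: [2, 5, 0, 1, 6, 3, 4]


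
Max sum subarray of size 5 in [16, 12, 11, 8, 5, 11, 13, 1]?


[0:5]: 52
[1:6]: 47
[2:7]: 48
[3:8]: 38

Max: 52 at [0:5]


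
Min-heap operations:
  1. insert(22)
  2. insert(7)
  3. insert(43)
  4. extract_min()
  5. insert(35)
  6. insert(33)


insert(22) -> [22]
insert(7) -> [7, 22]
insert(43) -> [7, 22, 43]
extract_min()->7, [22, 43]
insert(35) -> [22, 43, 35]
insert(33) -> [22, 33, 35, 43]

Final heap: [22, 33, 35, 43]


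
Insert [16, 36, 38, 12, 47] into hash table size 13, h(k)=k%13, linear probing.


Insert 16: h=3 -> slot 3
Insert 36: h=10 -> slot 10
Insert 38: h=12 -> slot 12
Insert 12: h=12, 1 probes -> slot 0
Insert 47: h=8 -> slot 8

Table: [12, None, None, 16, None, None, None, None, 47, None, 36, None, 38]


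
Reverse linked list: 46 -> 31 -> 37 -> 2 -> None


Step 1: curr=46, set curr.next=prev(None) | reversed so far: 46
Step 2: curr=31, set curr.next=prev(46) | reversed so far: 31 -> 46
Step 3: curr=37, set curr.next=prev(31) | reversed so far: 37 -> 31 -> 46
Step 4: curr=2, set curr.next=prev(37) | reversed so far: 2 -> 37 -> 31 -> 46

2 -> 37 -> 31 -> 46 -> None


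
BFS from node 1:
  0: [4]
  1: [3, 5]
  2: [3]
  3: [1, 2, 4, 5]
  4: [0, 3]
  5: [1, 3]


Visit 1, enqueue [3, 5]
Visit 3, enqueue [2, 4]
Visit 5, enqueue []
Visit 2, enqueue []
Visit 4, enqueue [0]
Visit 0, enqueue []

BFS order: [1, 3, 5, 2, 4, 0]


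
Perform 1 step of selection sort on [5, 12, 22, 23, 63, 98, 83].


Initial: [5, 12, 22, 23, 63, 98, 83]
Step 1: min=5 at 0
  Swap: [5, 12, 22, 23, 63, 98, 83]

After 1 step: [5, 12, 22, 23, 63, 98, 83]


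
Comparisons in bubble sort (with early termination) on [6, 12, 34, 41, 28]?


Algorithm: bubble sort (with early termination)
Input: [6, 12, 34, 41, 28]
Sorted: [6, 12, 28, 34, 41]

9


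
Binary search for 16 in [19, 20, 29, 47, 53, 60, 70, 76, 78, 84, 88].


Step 1: lo=0, hi=10, mid=5, val=60
Step 2: lo=0, hi=4, mid=2, val=29
Step 3: lo=0, hi=1, mid=0, val=19

Not found


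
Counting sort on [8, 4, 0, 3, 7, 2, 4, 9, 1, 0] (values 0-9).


Input: [8, 4, 0, 3, 7, 2, 4, 9, 1, 0]
Counts: [2, 1, 1, 1, 2, 0, 0, 1, 1, 1]

Sorted: [0, 0, 1, 2, 3, 4, 4, 7, 8, 9]


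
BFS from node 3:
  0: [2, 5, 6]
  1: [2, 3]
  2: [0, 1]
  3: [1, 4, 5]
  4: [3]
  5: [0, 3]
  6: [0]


Visit 3, enqueue [1, 4, 5]
Visit 1, enqueue [2]
Visit 4, enqueue []
Visit 5, enqueue [0]
Visit 2, enqueue []
Visit 0, enqueue [6]
Visit 6, enqueue []

BFS order: [3, 1, 4, 5, 2, 0, 6]


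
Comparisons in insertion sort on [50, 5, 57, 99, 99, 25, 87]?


Algorithm: insertion sort
Input: [50, 5, 57, 99, 99, 25, 87]
Sorted: [5, 25, 50, 57, 87, 99, 99]

12


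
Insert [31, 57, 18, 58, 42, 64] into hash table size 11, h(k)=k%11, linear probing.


Insert 31: h=9 -> slot 9
Insert 57: h=2 -> slot 2
Insert 18: h=7 -> slot 7
Insert 58: h=3 -> slot 3
Insert 42: h=9, 1 probes -> slot 10
Insert 64: h=9, 2 probes -> slot 0

Table: [64, None, 57, 58, None, None, None, 18, None, 31, 42]


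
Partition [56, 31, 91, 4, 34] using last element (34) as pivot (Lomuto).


Pivot: 34
  31 <= 34: swap -> [31, 56, 91, 4, 34]
  4 <= 34: swap -> [31, 4, 91, 56, 34]
Place pivot at 2: [31, 4, 34, 56, 91]

Partitioned: [31, 4, 34, 56, 91]


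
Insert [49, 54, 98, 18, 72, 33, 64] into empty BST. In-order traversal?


Insert 49: root
Insert 54: R from 49
Insert 98: R from 49 -> R from 54
Insert 18: L from 49
Insert 72: R from 49 -> R from 54 -> L from 98
Insert 33: L from 49 -> R from 18
Insert 64: R from 49 -> R from 54 -> L from 98 -> L from 72

In-order: [18, 33, 49, 54, 64, 72, 98]


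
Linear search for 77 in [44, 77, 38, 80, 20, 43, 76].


i=0: 44!=77
i=1: 77==77 found!

Found at 1, 2 comps


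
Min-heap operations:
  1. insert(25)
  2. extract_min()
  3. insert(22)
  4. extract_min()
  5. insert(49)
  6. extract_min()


insert(25) -> [25]
extract_min()->25, []
insert(22) -> [22]
extract_min()->22, []
insert(49) -> [49]
extract_min()->49, []

Final heap: []


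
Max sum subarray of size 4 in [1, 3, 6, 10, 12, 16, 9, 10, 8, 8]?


[0:4]: 20
[1:5]: 31
[2:6]: 44
[3:7]: 47
[4:8]: 47
[5:9]: 43
[6:10]: 35

Max: 47 at [3:7]


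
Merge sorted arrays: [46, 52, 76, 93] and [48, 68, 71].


Take 46 from A
Take 48 from B
Take 52 from A
Take 68 from B
Take 71 from B

Merged: [46, 48, 52, 68, 71, 76, 93]


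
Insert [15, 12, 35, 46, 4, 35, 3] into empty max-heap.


Insert 15: [15]
Insert 12: [15, 12]
Insert 35: [35, 12, 15]
Insert 46: [46, 35, 15, 12]
Insert 4: [46, 35, 15, 12, 4]
Insert 35: [46, 35, 35, 12, 4, 15]
Insert 3: [46, 35, 35, 12, 4, 15, 3]

Final heap: [46, 35, 35, 12, 4, 15, 3]


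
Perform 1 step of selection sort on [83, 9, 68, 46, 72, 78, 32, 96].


Initial: [83, 9, 68, 46, 72, 78, 32, 96]
Step 1: min=9 at 1
  Swap: [9, 83, 68, 46, 72, 78, 32, 96]

After 1 step: [9, 83, 68, 46, 72, 78, 32, 96]


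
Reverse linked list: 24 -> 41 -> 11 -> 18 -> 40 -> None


Step 1: curr=24, set curr.next=prev(None) | reversed so far: 24
Step 2: curr=41, set curr.next=prev(24) | reversed so far: 41 -> 24
Step 3: curr=11, set curr.next=prev(41) | reversed so far: 11 -> 41 -> 24
Step 4: curr=18, set curr.next=prev(11) | reversed so far: 18 -> 11 -> 41 -> 24
Step 5: curr=40, set curr.next=prev(18) | reversed so far: 40 -> 18 -> 11 -> 41 -> 24

40 -> 18 -> 11 -> 41 -> 24 -> None


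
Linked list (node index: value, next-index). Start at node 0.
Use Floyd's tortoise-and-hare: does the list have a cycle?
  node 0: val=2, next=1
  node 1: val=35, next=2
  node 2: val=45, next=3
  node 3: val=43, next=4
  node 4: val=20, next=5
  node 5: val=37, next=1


Floyd's tortoise (slow, +1) and hare (fast, +2):
  init: slow=0, fast=0
  step 1: slow=1, fast=2
  step 2: slow=2, fast=4
  step 3: slow=3, fast=1
  step 4: slow=4, fast=3
  step 5: slow=5, fast=5
  slow == fast at node 5: cycle detected

Cycle: yes


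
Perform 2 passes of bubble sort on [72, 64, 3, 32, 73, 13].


Initial: [72, 64, 3, 32, 73, 13]
Pass 1: [64, 3, 32, 72, 13, 73] (4 swaps)
Pass 2: [3, 32, 64, 13, 72, 73] (3 swaps)

After 2 passes: [3, 32, 64, 13, 72, 73]


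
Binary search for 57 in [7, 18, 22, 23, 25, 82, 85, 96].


Step 1: lo=0, hi=7, mid=3, val=23
Step 2: lo=4, hi=7, mid=5, val=82
Step 3: lo=4, hi=4, mid=4, val=25

Not found


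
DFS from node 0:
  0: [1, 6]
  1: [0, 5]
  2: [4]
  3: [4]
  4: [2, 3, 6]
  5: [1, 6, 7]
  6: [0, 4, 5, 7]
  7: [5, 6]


Visit 0, push [6, 1]
Visit 1, push [5]
Visit 5, push [7, 6]
Visit 6, push [7, 4]
Visit 4, push [3, 2]
Visit 2, push []
Visit 3, push []
Visit 7, push []

DFS order: [0, 1, 5, 6, 4, 2, 3, 7]


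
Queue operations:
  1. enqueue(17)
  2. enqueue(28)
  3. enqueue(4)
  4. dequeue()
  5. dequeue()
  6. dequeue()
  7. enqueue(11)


enqueue(17) -> [17]
enqueue(28) -> [17, 28]
enqueue(4) -> [17, 28, 4]
dequeue()->17, [28, 4]
dequeue()->28, [4]
dequeue()->4, []
enqueue(11) -> [11]

Final queue: [11]


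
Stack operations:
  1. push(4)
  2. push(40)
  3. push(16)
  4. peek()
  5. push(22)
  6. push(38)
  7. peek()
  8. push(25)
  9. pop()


push(4) -> [4]
push(40) -> [4, 40]
push(16) -> [4, 40, 16]
peek()->16
push(22) -> [4, 40, 16, 22]
push(38) -> [4, 40, 16, 22, 38]
peek()->38
push(25) -> [4, 40, 16, 22, 38, 25]
pop()->25, [4, 40, 16, 22, 38]

Final stack: [4, 40, 16, 22, 38]


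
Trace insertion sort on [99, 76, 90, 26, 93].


Initial: [99, 76, 90, 26, 93]
Insert 76: [76, 99, 90, 26, 93]
Insert 90: [76, 90, 99, 26, 93]
Insert 26: [26, 76, 90, 99, 93]
Insert 93: [26, 76, 90, 93, 99]

Sorted: [26, 76, 90, 93, 99]


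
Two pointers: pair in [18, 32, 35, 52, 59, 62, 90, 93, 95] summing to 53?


lo=0(18)+hi=8(95)=113
lo=0(18)+hi=7(93)=111
lo=0(18)+hi=6(90)=108
lo=0(18)+hi=5(62)=80
lo=0(18)+hi=4(59)=77
lo=0(18)+hi=3(52)=70
lo=0(18)+hi=2(35)=53

Yes: 18+35=53


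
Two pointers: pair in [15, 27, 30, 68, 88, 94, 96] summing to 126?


lo=0(15)+hi=6(96)=111
lo=1(27)+hi=6(96)=123
lo=2(30)+hi=6(96)=126

Yes: 30+96=126


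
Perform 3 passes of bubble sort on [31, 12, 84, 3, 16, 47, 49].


Initial: [31, 12, 84, 3, 16, 47, 49]
Pass 1: [12, 31, 3, 16, 47, 49, 84] (5 swaps)
Pass 2: [12, 3, 16, 31, 47, 49, 84] (2 swaps)
Pass 3: [3, 12, 16, 31, 47, 49, 84] (1 swaps)

After 3 passes: [3, 12, 16, 31, 47, 49, 84]


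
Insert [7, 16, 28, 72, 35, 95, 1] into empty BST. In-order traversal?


Insert 7: root
Insert 16: R from 7
Insert 28: R from 7 -> R from 16
Insert 72: R from 7 -> R from 16 -> R from 28
Insert 35: R from 7 -> R from 16 -> R from 28 -> L from 72
Insert 95: R from 7 -> R from 16 -> R from 28 -> R from 72
Insert 1: L from 7

In-order: [1, 7, 16, 28, 35, 72, 95]


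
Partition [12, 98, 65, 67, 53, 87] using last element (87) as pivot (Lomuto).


Pivot: 87
  12 <= 87: advance i (no swap)
  65 <= 87: swap -> [12, 65, 98, 67, 53, 87]
  67 <= 87: swap -> [12, 65, 67, 98, 53, 87]
  53 <= 87: swap -> [12, 65, 67, 53, 98, 87]
Place pivot at 4: [12, 65, 67, 53, 87, 98]

Partitioned: [12, 65, 67, 53, 87, 98]


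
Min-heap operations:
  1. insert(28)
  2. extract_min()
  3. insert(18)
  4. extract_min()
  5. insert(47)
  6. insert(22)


insert(28) -> [28]
extract_min()->28, []
insert(18) -> [18]
extract_min()->18, []
insert(47) -> [47]
insert(22) -> [22, 47]

Final heap: [22, 47]


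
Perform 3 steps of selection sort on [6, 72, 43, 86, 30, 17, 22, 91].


Initial: [6, 72, 43, 86, 30, 17, 22, 91]
Step 1: min=6 at 0
  Swap: [6, 72, 43, 86, 30, 17, 22, 91]
Step 2: min=17 at 5
  Swap: [6, 17, 43, 86, 30, 72, 22, 91]
Step 3: min=22 at 6
  Swap: [6, 17, 22, 86, 30, 72, 43, 91]

After 3 steps: [6, 17, 22, 86, 30, 72, 43, 91]


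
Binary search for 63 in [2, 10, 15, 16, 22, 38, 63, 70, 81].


Step 1: lo=0, hi=8, mid=4, val=22
Step 2: lo=5, hi=8, mid=6, val=63

Found at index 6


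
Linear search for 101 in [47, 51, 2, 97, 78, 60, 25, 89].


i=0: 47!=101
i=1: 51!=101
i=2: 2!=101
i=3: 97!=101
i=4: 78!=101
i=5: 60!=101
i=6: 25!=101
i=7: 89!=101

Not found, 8 comps


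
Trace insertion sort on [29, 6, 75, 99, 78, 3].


Initial: [29, 6, 75, 99, 78, 3]
Insert 6: [6, 29, 75, 99, 78, 3]
Insert 75: [6, 29, 75, 99, 78, 3]
Insert 99: [6, 29, 75, 99, 78, 3]
Insert 78: [6, 29, 75, 78, 99, 3]
Insert 3: [3, 6, 29, 75, 78, 99]

Sorted: [3, 6, 29, 75, 78, 99]


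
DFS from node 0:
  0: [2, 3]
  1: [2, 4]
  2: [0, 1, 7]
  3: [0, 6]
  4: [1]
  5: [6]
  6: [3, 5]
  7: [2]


Visit 0, push [3, 2]
Visit 2, push [7, 1]
Visit 1, push [4]
Visit 4, push []
Visit 7, push []
Visit 3, push [6]
Visit 6, push [5]
Visit 5, push []

DFS order: [0, 2, 1, 4, 7, 3, 6, 5]


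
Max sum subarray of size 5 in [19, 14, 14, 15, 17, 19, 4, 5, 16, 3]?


[0:5]: 79
[1:6]: 79
[2:7]: 69
[3:8]: 60
[4:9]: 61
[5:10]: 47

Max: 79 at [0:5]


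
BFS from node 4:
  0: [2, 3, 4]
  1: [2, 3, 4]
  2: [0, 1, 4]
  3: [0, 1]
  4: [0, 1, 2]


Visit 4, enqueue [0, 1, 2]
Visit 0, enqueue [3]
Visit 1, enqueue []
Visit 2, enqueue []
Visit 3, enqueue []

BFS order: [4, 0, 1, 2, 3]


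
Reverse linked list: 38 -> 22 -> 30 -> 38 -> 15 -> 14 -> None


Step 1: curr=38, set curr.next=prev(None) | reversed so far: 38
Step 2: curr=22, set curr.next=prev(38) | reversed so far: 22 -> 38
Step 3: curr=30, set curr.next=prev(22) | reversed so far: 30 -> 22 -> 38
Step 4: curr=38, set curr.next=prev(30) | reversed so far: 38 -> 30 -> 22 -> 38
Step 5: curr=15, set curr.next=prev(38) | reversed so far: 15 -> 38 -> 30 -> 22 -> 38
Step 6: curr=14, set curr.next=prev(15) | reversed so far: 14 -> 15 -> 38 -> 30 -> 22 -> 38

14 -> 15 -> 38 -> 30 -> 22 -> 38 -> None


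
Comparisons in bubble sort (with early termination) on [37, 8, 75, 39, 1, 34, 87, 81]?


Algorithm: bubble sort (with early termination)
Input: [37, 8, 75, 39, 1, 34, 87, 81]
Sorted: [1, 8, 34, 37, 39, 75, 81, 87]

25


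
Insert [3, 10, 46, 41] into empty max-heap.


Insert 3: [3]
Insert 10: [10, 3]
Insert 46: [46, 3, 10]
Insert 41: [46, 41, 10, 3]

Final heap: [46, 41, 10, 3]


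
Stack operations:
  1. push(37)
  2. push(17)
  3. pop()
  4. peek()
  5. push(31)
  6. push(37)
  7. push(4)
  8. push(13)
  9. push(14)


push(37) -> [37]
push(17) -> [37, 17]
pop()->17, [37]
peek()->37
push(31) -> [37, 31]
push(37) -> [37, 31, 37]
push(4) -> [37, 31, 37, 4]
push(13) -> [37, 31, 37, 4, 13]
push(14) -> [37, 31, 37, 4, 13, 14]

Final stack: [37, 31, 37, 4, 13, 14]


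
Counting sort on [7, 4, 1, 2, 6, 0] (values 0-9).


Input: [7, 4, 1, 2, 6, 0]
Counts: [1, 1, 1, 0, 1, 0, 1, 1, 0, 0]

Sorted: [0, 1, 2, 4, 6, 7]


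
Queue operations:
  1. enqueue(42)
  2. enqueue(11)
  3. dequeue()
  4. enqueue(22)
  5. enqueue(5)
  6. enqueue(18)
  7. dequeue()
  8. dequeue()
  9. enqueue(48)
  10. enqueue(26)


enqueue(42) -> [42]
enqueue(11) -> [42, 11]
dequeue()->42, [11]
enqueue(22) -> [11, 22]
enqueue(5) -> [11, 22, 5]
enqueue(18) -> [11, 22, 5, 18]
dequeue()->11, [22, 5, 18]
dequeue()->22, [5, 18]
enqueue(48) -> [5, 18, 48]
enqueue(26) -> [5, 18, 48, 26]

Final queue: [5, 18, 48, 26]


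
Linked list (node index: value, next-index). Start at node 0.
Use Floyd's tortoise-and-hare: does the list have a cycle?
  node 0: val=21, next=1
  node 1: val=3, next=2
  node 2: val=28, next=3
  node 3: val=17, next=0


Floyd's tortoise (slow, +1) and hare (fast, +2):
  init: slow=0, fast=0
  step 1: slow=1, fast=2
  step 2: slow=2, fast=0
  step 3: slow=3, fast=2
  step 4: slow=0, fast=0
  slow == fast at node 0: cycle detected

Cycle: yes


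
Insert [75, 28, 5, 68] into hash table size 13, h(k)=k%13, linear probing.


Insert 75: h=10 -> slot 10
Insert 28: h=2 -> slot 2
Insert 5: h=5 -> slot 5
Insert 68: h=3 -> slot 3

Table: [None, None, 28, 68, None, 5, None, None, None, None, 75, None, None]


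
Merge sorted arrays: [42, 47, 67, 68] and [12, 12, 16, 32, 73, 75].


Take 12 from B
Take 12 from B
Take 16 from B
Take 32 from B
Take 42 from A
Take 47 from A
Take 67 from A
Take 68 from A

Merged: [12, 12, 16, 32, 42, 47, 67, 68, 73, 75]


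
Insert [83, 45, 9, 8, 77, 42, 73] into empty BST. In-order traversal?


Insert 83: root
Insert 45: L from 83
Insert 9: L from 83 -> L from 45
Insert 8: L from 83 -> L from 45 -> L from 9
Insert 77: L from 83 -> R from 45
Insert 42: L from 83 -> L from 45 -> R from 9
Insert 73: L from 83 -> R from 45 -> L from 77

In-order: [8, 9, 42, 45, 73, 77, 83]


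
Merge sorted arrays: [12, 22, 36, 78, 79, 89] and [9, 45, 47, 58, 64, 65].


Take 9 from B
Take 12 from A
Take 22 from A
Take 36 from A
Take 45 from B
Take 47 from B
Take 58 from B
Take 64 from B
Take 65 from B

Merged: [9, 12, 22, 36, 45, 47, 58, 64, 65, 78, 79, 89]


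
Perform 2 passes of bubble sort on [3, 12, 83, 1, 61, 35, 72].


Initial: [3, 12, 83, 1, 61, 35, 72]
Pass 1: [3, 12, 1, 61, 35, 72, 83] (4 swaps)
Pass 2: [3, 1, 12, 35, 61, 72, 83] (2 swaps)

After 2 passes: [3, 1, 12, 35, 61, 72, 83]


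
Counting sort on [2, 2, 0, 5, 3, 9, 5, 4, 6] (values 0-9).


Input: [2, 2, 0, 5, 3, 9, 5, 4, 6]
Counts: [1, 0, 2, 1, 1, 2, 1, 0, 0, 1]

Sorted: [0, 2, 2, 3, 4, 5, 5, 6, 9]


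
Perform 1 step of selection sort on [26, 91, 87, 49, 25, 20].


Initial: [26, 91, 87, 49, 25, 20]
Step 1: min=20 at 5
  Swap: [20, 91, 87, 49, 25, 26]

After 1 step: [20, 91, 87, 49, 25, 26]


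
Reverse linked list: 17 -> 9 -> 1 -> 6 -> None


Step 1: curr=17, set curr.next=prev(None) | reversed so far: 17
Step 2: curr=9, set curr.next=prev(17) | reversed so far: 9 -> 17
Step 3: curr=1, set curr.next=prev(9) | reversed so far: 1 -> 9 -> 17
Step 4: curr=6, set curr.next=prev(1) | reversed so far: 6 -> 1 -> 9 -> 17

6 -> 1 -> 9 -> 17 -> None


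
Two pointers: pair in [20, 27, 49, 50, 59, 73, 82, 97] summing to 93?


lo=0(20)+hi=7(97)=117
lo=0(20)+hi=6(82)=102
lo=0(20)+hi=5(73)=93

Yes: 20+73=93


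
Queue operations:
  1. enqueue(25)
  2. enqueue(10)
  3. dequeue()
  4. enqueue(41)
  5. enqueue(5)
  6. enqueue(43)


enqueue(25) -> [25]
enqueue(10) -> [25, 10]
dequeue()->25, [10]
enqueue(41) -> [10, 41]
enqueue(5) -> [10, 41, 5]
enqueue(43) -> [10, 41, 5, 43]

Final queue: [10, 41, 5, 43]


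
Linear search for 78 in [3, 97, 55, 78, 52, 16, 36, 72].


i=0: 3!=78
i=1: 97!=78
i=2: 55!=78
i=3: 78==78 found!

Found at 3, 4 comps


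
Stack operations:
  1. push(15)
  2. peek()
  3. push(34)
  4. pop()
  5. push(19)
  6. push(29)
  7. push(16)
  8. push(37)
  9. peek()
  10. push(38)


push(15) -> [15]
peek()->15
push(34) -> [15, 34]
pop()->34, [15]
push(19) -> [15, 19]
push(29) -> [15, 19, 29]
push(16) -> [15, 19, 29, 16]
push(37) -> [15, 19, 29, 16, 37]
peek()->37
push(38) -> [15, 19, 29, 16, 37, 38]

Final stack: [15, 19, 29, 16, 37, 38]


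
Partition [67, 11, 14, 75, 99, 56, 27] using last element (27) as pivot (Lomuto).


Pivot: 27
  11 <= 27: swap -> [11, 67, 14, 75, 99, 56, 27]
  14 <= 27: swap -> [11, 14, 67, 75, 99, 56, 27]
Place pivot at 2: [11, 14, 27, 75, 99, 56, 67]

Partitioned: [11, 14, 27, 75, 99, 56, 67]


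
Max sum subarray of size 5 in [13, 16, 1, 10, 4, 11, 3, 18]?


[0:5]: 44
[1:6]: 42
[2:7]: 29
[3:8]: 46

Max: 46 at [3:8]


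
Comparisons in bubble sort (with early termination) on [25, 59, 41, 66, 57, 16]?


Algorithm: bubble sort (with early termination)
Input: [25, 59, 41, 66, 57, 16]
Sorted: [16, 25, 41, 57, 59, 66]

15


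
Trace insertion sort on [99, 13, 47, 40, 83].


Initial: [99, 13, 47, 40, 83]
Insert 13: [13, 99, 47, 40, 83]
Insert 47: [13, 47, 99, 40, 83]
Insert 40: [13, 40, 47, 99, 83]
Insert 83: [13, 40, 47, 83, 99]

Sorted: [13, 40, 47, 83, 99]


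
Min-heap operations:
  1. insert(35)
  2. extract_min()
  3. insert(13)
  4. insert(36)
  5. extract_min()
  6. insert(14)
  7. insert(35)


insert(35) -> [35]
extract_min()->35, []
insert(13) -> [13]
insert(36) -> [13, 36]
extract_min()->13, [36]
insert(14) -> [14, 36]
insert(35) -> [14, 36, 35]

Final heap: [14, 36, 35]


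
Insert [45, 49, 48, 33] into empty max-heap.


Insert 45: [45]
Insert 49: [49, 45]
Insert 48: [49, 45, 48]
Insert 33: [49, 45, 48, 33]

Final heap: [49, 45, 48, 33]


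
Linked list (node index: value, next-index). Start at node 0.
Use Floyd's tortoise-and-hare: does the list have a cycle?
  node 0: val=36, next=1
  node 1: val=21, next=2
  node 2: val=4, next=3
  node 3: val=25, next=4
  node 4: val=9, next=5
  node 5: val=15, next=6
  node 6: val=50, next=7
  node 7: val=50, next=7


Floyd's tortoise (slow, +1) and hare (fast, +2):
  init: slow=0, fast=0
  step 1: slow=1, fast=2
  step 2: slow=2, fast=4
  step 3: slow=3, fast=6
  step 4: slow=4, fast=7
  step 5: slow=5, fast=7
  step 6: slow=6, fast=7
  step 7: slow=7, fast=7
  slow == fast at node 7: cycle detected

Cycle: yes


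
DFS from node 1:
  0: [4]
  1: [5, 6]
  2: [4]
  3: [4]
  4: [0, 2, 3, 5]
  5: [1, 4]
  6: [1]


Visit 1, push [6, 5]
Visit 5, push [4]
Visit 4, push [3, 2, 0]
Visit 0, push []
Visit 2, push []
Visit 3, push []
Visit 6, push []

DFS order: [1, 5, 4, 0, 2, 3, 6]


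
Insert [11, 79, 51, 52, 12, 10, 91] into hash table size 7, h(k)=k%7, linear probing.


Insert 11: h=4 -> slot 4
Insert 79: h=2 -> slot 2
Insert 51: h=2, 1 probes -> slot 3
Insert 52: h=3, 2 probes -> slot 5
Insert 12: h=5, 1 probes -> slot 6
Insert 10: h=3, 4 probes -> slot 0
Insert 91: h=0, 1 probes -> slot 1

Table: [10, 91, 79, 51, 11, 52, 12]


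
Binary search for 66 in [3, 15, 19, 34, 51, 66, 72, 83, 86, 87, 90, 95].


Step 1: lo=0, hi=11, mid=5, val=66

Found at index 5


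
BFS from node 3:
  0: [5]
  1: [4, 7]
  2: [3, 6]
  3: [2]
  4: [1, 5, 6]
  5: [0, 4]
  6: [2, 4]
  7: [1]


Visit 3, enqueue [2]
Visit 2, enqueue [6]
Visit 6, enqueue [4]
Visit 4, enqueue [1, 5]
Visit 1, enqueue [7]
Visit 5, enqueue [0]
Visit 7, enqueue []
Visit 0, enqueue []

BFS order: [3, 2, 6, 4, 1, 5, 7, 0]


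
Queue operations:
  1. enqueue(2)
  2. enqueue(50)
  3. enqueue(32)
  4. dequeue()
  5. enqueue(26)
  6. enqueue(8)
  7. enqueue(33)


enqueue(2) -> [2]
enqueue(50) -> [2, 50]
enqueue(32) -> [2, 50, 32]
dequeue()->2, [50, 32]
enqueue(26) -> [50, 32, 26]
enqueue(8) -> [50, 32, 26, 8]
enqueue(33) -> [50, 32, 26, 8, 33]

Final queue: [50, 32, 26, 8, 33]


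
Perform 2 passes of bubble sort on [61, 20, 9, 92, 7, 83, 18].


Initial: [61, 20, 9, 92, 7, 83, 18]
Pass 1: [20, 9, 61, 7, 83, 18, 92] (5 swaps)
Pass 2: [9, 20, 7, 61, 18, 83, 92] (3 swaps)

After 2 passes: [9, 20, 7, 61, 18, 83, 92]


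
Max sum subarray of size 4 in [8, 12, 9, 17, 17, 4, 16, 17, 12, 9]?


[0:4]: 46
[1:5]: 55
[2:6]: 47
[3:7]: 54
[4:8]: 54
[5:9]: 49
[6:10]: 54

Max: 55 at [1:5]


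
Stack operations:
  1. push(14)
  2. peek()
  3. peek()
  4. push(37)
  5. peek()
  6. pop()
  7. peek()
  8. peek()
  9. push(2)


push(14) -> [14]
peek()->14
peek()->14
push(37) -> [14, 37]
peek()->37
pop()->37, [14]
peek()->14
peek()->14
push(2) -> [14, 2]

Final stack: [14, 2]


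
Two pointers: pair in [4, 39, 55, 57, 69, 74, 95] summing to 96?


lo=0(4)+hi=6(95)=99
lo=0(4)+hi=5(74)=78
lo=1(39)+hi=5(74)=113
lo=1(39)+hi=4(69)=108
lo=1(39)+hi=3(57)=96

Yes: 39+57=96


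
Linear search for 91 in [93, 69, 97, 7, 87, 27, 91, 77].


i=0: 93!=91
i=1: 69!=91
i=2: 97!=91
i=3: 7!=91
i=4: 87!=91
i=5: 27!=91
i=6: 91==91 found!

Found at 6, 7 comps


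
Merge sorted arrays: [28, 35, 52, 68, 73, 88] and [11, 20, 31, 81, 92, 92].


Take 11 from B
Take 20 from B
Take 28 from A
Take 31 from B
Take 35 from A
Take 52 from A
Take 68 from A
Take 73 from A
Take 81 from B
Take 88 from A

Merged: [11, 20, 28, 31, 35, 52, 68, 73, 81, 88, 92, 92]


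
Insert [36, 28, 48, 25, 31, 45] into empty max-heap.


Insert 36: [36]
Insert 28: [36, 28]
Insert 48: [48, 28, 36]
Insert 25: [48, 28, 36, 25]
Insert 31: [48, 31, 36, 25, 28]
Insert 45: [48, 31, 45, 25, 28, 36]

Final heap: [48, 31, 45, 25, 28, 36]


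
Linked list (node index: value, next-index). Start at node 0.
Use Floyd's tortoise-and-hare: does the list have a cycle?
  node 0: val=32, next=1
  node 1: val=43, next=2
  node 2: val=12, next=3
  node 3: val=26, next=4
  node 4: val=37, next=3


Floyd's tortoise (slow, +1) and hare (fast, +2):
  init: slow=0, fast=0
  step 1: slow=1, fast=2
  step 2: slow=2, fast=4
  step 3: slow=3, fast=4
  step 4: slow=4, fast=4
  slow == fast at node 4: cycle detected

Cycle: yes


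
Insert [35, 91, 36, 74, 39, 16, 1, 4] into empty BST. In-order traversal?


Insert 35: root
Insert 91: R from 35
Insert 36: R from 35 -> L from 91
Insert 74: R from 35 -> L from 91 -> R from 36
Insert 39: R from 35 -> L from 91 -> R from 36 -> L from 74
Insert 16: L from 35
Insert 1: L from 35 -> L from 16
Insert 4: L from 35 -> L from 16 -> R from 1

In-order: [1, 4, 16, 35, 36, 39, 74, 91]


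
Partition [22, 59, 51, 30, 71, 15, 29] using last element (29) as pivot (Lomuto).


Pivot: 29
  22 <= 29: advance i (no swap)
  15 <= 29: swap -> [22, 15, 51, 30, 71, 59, 29]
Place pivot at 2: [22, 15, 29, 30, 71, 59, 51]

Partitioned: [22, 15, 29, 30, 71, 59, 51]


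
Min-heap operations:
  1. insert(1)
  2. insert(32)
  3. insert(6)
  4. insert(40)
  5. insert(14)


insert(1) -> [1]
insert(32) -> [1, 32]
insert(6) -> [1, 32, 6]
insert(40) -> [1, 32, 6, 40]
insert(14) -> [1, 14, 6, 40, 32]

Final heap: [1, 14, 6, 40, 32]


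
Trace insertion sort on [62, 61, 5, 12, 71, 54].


Initial: [62, 61, 5, 12, 71, 54]
Insert 61: [61, 62, 5, 12, 71, 54]
Insert 5: [5, 61, 62, 12, 71, 54]
Insert 12: [5, 12, 61, 62, 71, 54]
Insert 71: [5, 12, 61, 62, 71, 54]
Insert 54: [5, 12, 54, 61, 62, 71]

Sorted: [5, 12, 54, 61, 62, 71]


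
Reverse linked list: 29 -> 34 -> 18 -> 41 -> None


Step 1: curr=29, set curr.next=prev(None) | reversed so far: 29
Step 2: curr=34, set curr.next=prev(29) | reversed so far: 34 -> 29
Step 3: curr=18, set curr.next=prev(34) | reversed so far: 18 -> 34 -> 29
Step 4: curr=41, set curr.next=prev(18) | reversed so far: 41 -> 18 -> 34 -> 29

41 -> 18 -> 34 -> 29 -> None


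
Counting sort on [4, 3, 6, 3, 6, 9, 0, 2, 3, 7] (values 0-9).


Input: [4, 3, 6, 3, 6, 9, 0, 2, 3, 7]
Counts: [1, 0, 1, 3, 1, 0, 2, 1, 0, 1]

Sorted: [0, 2, 3, 3, 3, 4, 6, 6, 7, 9]


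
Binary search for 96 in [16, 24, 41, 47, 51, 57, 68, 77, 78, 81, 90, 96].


Step 1: lo=0, hi=11, mid=5, val=57
Step 2: lo=6, hi=11, mid=8, val=78
Step 3: lo=9, hi=11, mid=10, val=90
Step 4: lo=11, hi=11, mid=11, val=96

Found at index 11


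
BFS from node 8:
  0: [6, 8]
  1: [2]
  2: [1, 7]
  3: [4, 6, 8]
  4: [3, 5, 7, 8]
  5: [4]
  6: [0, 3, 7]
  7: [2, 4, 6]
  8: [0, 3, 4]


Visit 8, enqueue [0, 3, 4]
Visit 0, enqueue [6]
Visit 3, enqueue []
Visit 4, enqueue [5, 7]
Visit 6, enqueue []
Visit 5, enqueue []
Visit 7, enqueue [2]
Visit 2, enqueue [1]
Visit 1, enqueue []

BFS order: [8, 0, 3, 4, 6, 5, 7, 2, 1]


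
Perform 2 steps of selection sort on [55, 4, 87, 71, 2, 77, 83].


Initial: [55, 4, 87, 71, 2, 77, 83]
Step 1: min=2 at 4
  Swap: [2, 4, 87, 71, 55, 77, 83]
Step 2: min=4 at 1
  Swap: [2, 4, 87, 71, 55, 77, 83]

After 2 steps: [2, 4, 87, 71, 55, 77, 83]
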